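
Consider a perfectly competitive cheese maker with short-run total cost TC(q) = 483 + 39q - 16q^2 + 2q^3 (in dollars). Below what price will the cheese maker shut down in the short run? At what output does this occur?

Short-run supply begins at min AVC. From VC = 39q - 16q^2 + 2q^3, AVC = 39 - 16q + 2q^2.
At the minimum of AVC, MC = AVC. MC = 39 - 32q + 6q^2; setting MC = AVC gives 4q^2 - 16q = 0, so q = 4. min AVC = 7.
So the shutdown price is $7.

$7 per unit, at q = 4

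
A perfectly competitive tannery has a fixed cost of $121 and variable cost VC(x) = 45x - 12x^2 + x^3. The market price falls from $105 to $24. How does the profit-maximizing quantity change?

Output falls from 10 to 7

AVC = 45 - 12x + x^2, minimized at x = 6 where min AVC = $9. MC = 45 - 24x + 3x^2.
With P = $105 above the shutdown price, P = MC gives x = 10.
At P = $24 ≥ min AVC, set P = MC: x = 7. The firm stays open but cuts output.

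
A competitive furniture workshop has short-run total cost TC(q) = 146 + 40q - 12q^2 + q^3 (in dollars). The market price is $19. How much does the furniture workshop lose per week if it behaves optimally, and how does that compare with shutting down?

Profit = -$48 at q = 7

AVC = 40 - 12q + q^2 has its minimum $4 at q = 6; price $19 clears that bar, so the firm operates.
MC = 40 - 24q + 3q^2. Setting P = MC and taking the root on the rising branch gives q* = 7.
TR = 19·7 = 133. TC = 146 + 35 = 181. Profit = 133 − 181 = -$48.
By producing, the firm covers all variable cost plus $98 of fixed cost; shutting down would lose the full $146.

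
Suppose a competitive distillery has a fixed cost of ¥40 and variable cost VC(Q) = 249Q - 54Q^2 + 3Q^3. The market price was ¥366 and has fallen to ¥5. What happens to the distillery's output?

Output falls from 13 to 0 (the firm shuts down)

MC = 249 - 108Q + 9Q^2; the shutdown threshold is min AVC = ¥6 (at Q = 9).
At P = ¥366 ≥ min AVC, set P = MC on the rising branch: Q = 13.
At P = ¥5 < min AVC = ¥6, price no longer covers variable cost at any output, so the firm shuts down: Q = 0.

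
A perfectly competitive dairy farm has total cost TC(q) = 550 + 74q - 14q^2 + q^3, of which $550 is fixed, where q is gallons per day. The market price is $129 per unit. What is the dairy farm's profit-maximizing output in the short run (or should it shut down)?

Produce at q = 11

Strip out fixed cost: VC = 74q - 14q^2 + q^3. Then AVC = 74 - 14q + q^2 and MC = 74 - 28q + 3q^2.
The AVC parabola has its vertex at q = 14/2 = 7, where AVC = 74 - 14·7 + 7^2 = $25.
P = $129 exceeds min AVC = $25, so the firm stays open.
Solving P = MC: -55 - 28q + 3q^2 = 0 ⇒ q = -5/3 or 11. On the upward-sloping branch, q* = 11.
Check: AVC at q = 11 is $41 ≤ P, so revenue covers variable cost.
Profit = P·q − TC = 129·11 − 1001 = $418.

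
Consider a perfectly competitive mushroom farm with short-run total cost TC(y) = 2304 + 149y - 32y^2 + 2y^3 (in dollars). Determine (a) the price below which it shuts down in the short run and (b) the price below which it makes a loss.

Shutdown price = $21; break-even price = $245

Shutdown price = min AVC. AVC = 149 - 32y + 2y^2, with vertex at y = 8 and minimum $21.
ATC = 2304/y + 149 - 32y + 2y^2. Setting dATC/dy = −2304/y^2 − 32 + 4y = 0 gives y = 12 (since 4·12^3 − 32·12^2 = 2304).
min ATC = 2304/12 + 149 − 32·12 + 2·12^2 = $245. That is the break-even price.
For $21 ≤ P < $245 the firm produces at a loss; below $21 it shuts down.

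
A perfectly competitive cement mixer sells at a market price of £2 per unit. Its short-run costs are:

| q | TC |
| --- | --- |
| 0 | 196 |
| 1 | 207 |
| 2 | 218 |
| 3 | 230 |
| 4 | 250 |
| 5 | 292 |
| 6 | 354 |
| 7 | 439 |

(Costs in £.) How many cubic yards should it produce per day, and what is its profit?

Compute π = P·q − TC at each output: q=0: -196; q=1: -205; q=2: -214; q=3: -224; q=4: -242; q=5: -282; q=6: -342; q=7: -425.
Profit is highest at q = 0. Equivalently, the lowest AVC in the table is 11/1 ≈ £11 at q = 1, and P = £2 falls below it — price never covers variable cost, so the firm shuts down and loses only its fixed cost.

q = 0 (shut down); profit = -£196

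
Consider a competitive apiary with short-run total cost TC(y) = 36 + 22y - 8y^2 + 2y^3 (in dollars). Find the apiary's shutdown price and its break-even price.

Shutdown price = $14; break-even price = $28

AVC = 22 - 8y + 2y^2; minimized at y = 2, giving min AVC = $14. That is the shutdown price.
ATC = 36/y + 22 - 8y + 2y^2. Setting dATC/dy = −36/y^2 − 8 + 4y = 0 gives y = 3 (since 4·3^3 − 8·3^2 = 36).
min ATC = 36/3 + 22 − 8·3 + 2·3^2 = $28. That is the break-even price.
For $14 ≤ P < $28 the firm produces at a loss; below $14 it shuts down.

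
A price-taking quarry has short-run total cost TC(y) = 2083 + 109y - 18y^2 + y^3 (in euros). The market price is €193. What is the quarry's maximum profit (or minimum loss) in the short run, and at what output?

AVC = 109 - 18y + y^2 has its minimum €28 at y = 9; price €193 clears that bar, so the firm operates.
MC = 109 - 36y + 3y^2. Setting P = MC and taking the root on the rising branch gives y* = 14.
TR = 193·14 = 2702. TC = 2083 + 742 = 2825. Profit = 2702 − 2825 = -€123.
Shutting down would mean losing the fixed cost of €2083, so operating at a loss of €123 is better by €1960.

Profit = -€123 at y = 14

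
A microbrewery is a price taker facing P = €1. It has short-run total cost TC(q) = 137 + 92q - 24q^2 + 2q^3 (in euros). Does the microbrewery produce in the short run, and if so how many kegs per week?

Shut down

Strip out fixed cost: VC = 92q - 24q^2 + 2q^3. Then AVC = 92 - 24q + 2q^2 and MC = 92 - 48q + 6q^2.
AVC hits its minimum where MC = AVC, at q = 6, giving min AVC = 92 - 24·6 + 2·6^2 = €20.
With P < min AVC (€1 < €20), every unit sold adds to the loss.
The firm minimizes its loss by shutting down and losing only its fixed cost of €137.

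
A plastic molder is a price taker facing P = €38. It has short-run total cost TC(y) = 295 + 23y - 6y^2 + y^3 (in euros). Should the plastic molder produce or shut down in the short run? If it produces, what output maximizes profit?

Variable cost is VC = 23y - 6y^2 + y^3, so AVC = VC/y = 23 - 6y + y^2 and MC = dTC/dy = 23 - 12y + 3y^2.
AVC hits its minimum where MC = AVC, at y = 3, giving min AVC = 23 - 6·3 + 3^2 = €14.
Because €38 ≥ €14, revenue can cover variable cost; the firm operates.
Solving P = MC: -15 - 12y + 3y^2 = 0 ⇒ y = -1 or 5. On the upward-sloping branch, y* = 5.
Check: AVC at y = 5 is €18 ≤ P, so revenue covers variable cost.
Profit = P·y − TC = 38·5 − 385 = -€195, a loss, but smaller than the €295 fixed cost the firm would lose by shutting down.

Produce at y = 5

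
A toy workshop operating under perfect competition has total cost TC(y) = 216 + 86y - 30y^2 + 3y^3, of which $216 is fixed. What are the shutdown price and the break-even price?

Shutdown price = $11; break-even price = $50

Shutdown price = min AVC. AVC = 86 - 30y + 3y^2, with vertex at y = 5 and minimum $11.
ATC = 216/y + 86 - 30y + 3y^2. Setting dATC/dy = −216/y^2 − 30 + 6y = 0 gives y = 6 (since 6·6^3 − 30·6^2 = 216).
min ATC = 216/6 + 86 − 30·6 + 3·6^2 = $50. That is the break-even price.
For $11 ≤ P < $50 the firm produces at a loss; below $11 it shuts down.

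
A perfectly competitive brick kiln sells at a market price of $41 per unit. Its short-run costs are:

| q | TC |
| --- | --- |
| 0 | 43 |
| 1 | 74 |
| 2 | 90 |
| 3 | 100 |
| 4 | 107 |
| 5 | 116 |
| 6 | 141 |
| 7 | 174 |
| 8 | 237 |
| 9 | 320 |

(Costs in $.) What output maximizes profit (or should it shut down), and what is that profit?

q = 7; profit = $113

Profit at each row (π = 41q − TC): q=0: -43; q=1: -33; q=2: -8; q=3: 23; q=4: 57; q=5: 89; q=6: 105; q=7: 113; q=8: 91; q=9: 49.
Profit is maximized at q = 7. AVC there is 131/7 = $18.71 ≤ P, so producing beats shutting down (which would give -$43).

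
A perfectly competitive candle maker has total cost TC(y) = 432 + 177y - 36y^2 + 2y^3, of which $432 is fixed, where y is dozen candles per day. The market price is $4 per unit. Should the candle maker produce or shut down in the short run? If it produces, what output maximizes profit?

Shut down

From TC, MC = TC'(y) = 177 - 72y + 6y^2 and AVC = VC/y = 177 - 36y + 2y^2.
AVC is minimized where dAVC/dy = -36 + 4y = 0, at y = 9; min AVC = 177 - 36·9 + 2·9^2 = $15.
Since P = $4 < min AVC = $15, price fails to cover variable cost at any output.
Best response: produce nothing and absorb the $432 fixed cost.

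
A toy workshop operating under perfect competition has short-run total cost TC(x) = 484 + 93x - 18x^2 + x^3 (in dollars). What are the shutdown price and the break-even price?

Shutdown price = $12; break-even price = $60

Shutdown price = min AVC. AVC = 93 - 18x + x^2, with vertex at x = 9 and minimum $12.
ATC = 484/x + 93 - 18x + x^2. Setting dATC/dx = −484/x^2 − 18 + 2x = 0 gives x = 11 (since 2·11^3 − 18·11^2 = 484).
min ATC = 484/11 + 93 − 18·11 + 11^2 = $60. That is the break-even price.
For $12 ≤ P < $60 the firm produces at a loss; below $12 it shuts down.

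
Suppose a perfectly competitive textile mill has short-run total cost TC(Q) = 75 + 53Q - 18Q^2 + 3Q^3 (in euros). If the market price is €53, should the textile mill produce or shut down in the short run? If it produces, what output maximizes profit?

Strip out fixed cost: VC = 53Q - 18Q^2 + 3Q^3. Then AVC = 53 - 18Q + 3Q^2 and MC = 53 - 36Q + 9Q^2.
AVC is minimized where dAVC/dQ = -18 + 6Q = 0, at Q = 3; min AVC = 53 - 18·3 + 3·3^2 = €26.
P = €53 exceeds min AVC = €26, so the firm stays open.
Set P = MC: 53 = 53 - 36Q + 9Q^2 → -36Q + 9Q^2 = 0. The roots are Q = 0 and Q = 4; the profit-maximizing output is on the rising part of MC, so Q* = 4.
Check: AVC at Q = 4 is €29 ≤ P, so revenue covers variable cost.
Profit = P·Q − TC = 53·4 − 191 = €21.

Produce at Q = 4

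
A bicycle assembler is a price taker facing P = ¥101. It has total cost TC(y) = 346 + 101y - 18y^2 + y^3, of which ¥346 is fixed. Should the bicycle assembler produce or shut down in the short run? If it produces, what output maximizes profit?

Produce at y = 12

Strip out fixed cost: VC = 101y - 18y^2 + y^3. Then AVC = 101 - 18y + y^2 and MC = 101 - 36y + 3y^2.
The AVC parabola has its vertex at y = 18/2 = 9, where AVC = 101 - 18·9 + 9^2 = ¥20.
Because ¥101 ≥ ¥20, revenue can cover variable cost; the firm operates.
Solving P = MC: -36y + 3y^2 = 0 ⇒ y = 0 or 12. On the upward-sloping branch, y* = 12.
Check: AVC at y = 12 is ¥29 ≤ P, so revenue covers variable cost.
Profit = P·y − TC = 101·12 − 694 = ¥518.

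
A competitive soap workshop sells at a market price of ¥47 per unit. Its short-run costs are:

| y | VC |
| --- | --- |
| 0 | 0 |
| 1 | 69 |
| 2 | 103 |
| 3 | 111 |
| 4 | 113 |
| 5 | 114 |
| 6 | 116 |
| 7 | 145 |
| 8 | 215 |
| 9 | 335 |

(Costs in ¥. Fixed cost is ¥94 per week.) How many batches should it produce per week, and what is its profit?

Profit at each row (π = 47y − TC): y=0: -94; y=1: -116; y=2: -103; y=3: -64; y=4: -19; y=5: 27; y=6: 72; y=7: 90; y=8: 67; y=9: -6.
Profit is maximized at y = 7. AVC there is 145/7 = ¥20.71 ≤ P, so producing beats shutting down (which would give -¥94).

y = 7; profit = ¥90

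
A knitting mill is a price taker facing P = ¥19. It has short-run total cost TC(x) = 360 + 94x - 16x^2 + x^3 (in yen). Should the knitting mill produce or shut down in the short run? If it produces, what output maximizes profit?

Shut down

Variable cost is VC = 94x - 16x^2 + x^3, so AVC = VC/x = 94 - 16x + x^2 and MC = dTC/dx = 94 - 32x + 3x^2.
AVC hits its minimum where MC = AVC, at x = 8, giving min AVC = 94 - 16·8 + 8^2 = ¥30.
Since P = ¥19 < min AVC = ¥30, price fails to cover variable cost at any output.
The firm minimizes its loss by shutting down and losing only its fixed cost of ¥360.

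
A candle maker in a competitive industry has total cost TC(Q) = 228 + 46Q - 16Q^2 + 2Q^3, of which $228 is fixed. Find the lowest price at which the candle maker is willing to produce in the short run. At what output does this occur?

The shutdown price is the minimum of AVC. VC = 46Q - 16Q^2 + 2Q^3, so AVC = 46 - 16Q + 2Q^2.
dAVC/dQ = -16 + 4Q = 0 gives Q = 4. min AVC = 46 - 16·4 + 2·4^2 = 14.
For P < $14 the firm produces nothing.

$14 per unit, at Q = 4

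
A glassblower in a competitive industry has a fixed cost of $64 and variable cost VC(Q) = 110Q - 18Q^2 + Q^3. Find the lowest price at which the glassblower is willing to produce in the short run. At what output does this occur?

$29 per unit, at Q = 9

Short-run supply begins at min AVC. From VC = 110Q - 18Q^2 + Q^3, AVC = 110 - 18Q + Q^2.
At the minimum of AVC, MC = AVC. MC = 110 - 36Q + 3Q^2; setting MC = AVC gives 2Q^2 - 18Q = 0, so Q = 9. min AVC = 29.
The firm shuts down for any P below $29.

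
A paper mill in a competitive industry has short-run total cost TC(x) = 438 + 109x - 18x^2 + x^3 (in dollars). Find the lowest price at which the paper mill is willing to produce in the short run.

Short-run supply begins at min AVC. From VC = 109x - 18x^2 + x^3, AVC = 109 - 18x + x^2.
dAVC/dx = -18 + 2x = 0 gives x = 9. min AVC = 109 - 18·9 + 9^2 = 28.
So the shutdown price is $28.

$28 per unit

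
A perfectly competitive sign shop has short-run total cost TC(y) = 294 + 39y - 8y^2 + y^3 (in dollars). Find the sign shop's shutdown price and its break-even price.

Shutdown price = $23; break-even price = $74

Shutdown price = min AVC. AVC = 39 - 8y + y^2, with vertex at y = 4 and minimum $23.
ATC = 294/y + 39 - 8y + y^2. Setting dATC/dy = −294/y^2 − 8 + 2y = 0 gives y = 7 (since 2·7^3 − 8·7^2 = 294).
min ATC = 294/7 + 39 − 8·7 + 7^2 = $74. That is the break-even price.
Between these two prices the firm operates at a loss; above $74 it earns a profit.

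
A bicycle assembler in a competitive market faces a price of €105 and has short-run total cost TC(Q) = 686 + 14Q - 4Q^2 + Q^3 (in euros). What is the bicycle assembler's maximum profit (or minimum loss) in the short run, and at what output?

Profit = -€196 at Q = 7

AVC = 14 - 4Q + Q^2 has its minimum €10 at Q = 2; price €105 clears that bar, so the firm operates.
MC = 14 - 8Q + 3Q^2. Setting P = MC and taking the root on the rising branch gives Q* = 7.
TR = 105·7 = 735. TC = 686 + 245 = 931. Profit = 735 − 931 = -€196.
Shutting down would mean losing the fixed cost of €686, so operating at a loss of €196 is better by €490.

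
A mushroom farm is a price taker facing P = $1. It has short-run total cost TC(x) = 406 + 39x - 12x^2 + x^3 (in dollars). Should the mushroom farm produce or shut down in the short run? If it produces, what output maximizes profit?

Shut down

Strip out fixed cost: VC = 39x - 12x^2 + x^3. Then AVC = 39 - 12x + x^2 and MC = 39 - 24x + 3x^2.
The AVC parabola has its vertex at x = 12/2 = 6, where AVC = 39 - 12·6 + 6^2 = $3.
With P < min AVC ($1 < $3), every unit sold adds to the loss.
Shutting down limits the loss to fixed cost, $406.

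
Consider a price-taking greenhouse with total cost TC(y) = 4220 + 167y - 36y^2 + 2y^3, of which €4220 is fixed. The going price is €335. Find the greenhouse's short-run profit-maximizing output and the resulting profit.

AVC = 167 - 36y + 2y^2; min AVC = €5 at y = 9. Since P = €335 ≥ min AVC, the firm produces.
With MC = 167 - 72y + 6y^2, P = MC on the upward-sloping part at y* = 14.
TR = 335·14 = 4690. TC = 4220 + 770 = 4990. Profit = 4690 − 4990 = -€300.
By producing, the firm covers all variable cost plus €3920 of fixed cost; shutting down would lose the full €4220.

Profit = -€300 at y = 14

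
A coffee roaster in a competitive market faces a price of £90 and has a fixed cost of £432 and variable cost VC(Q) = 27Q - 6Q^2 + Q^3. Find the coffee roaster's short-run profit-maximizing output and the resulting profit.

AVC = 27 - 6Q + Q^2; min AVC = £18 at Q = 3. Since P = £90 ≥ min AVC, the firm produces.
With MC = 27 - 12Q + 3Q^2, P = MC on the upward-sloping part at Q* = 7.
TR = 90·7 = 630. TC = 432 + 238 = 670. Profit = 630 − 670 = -£40.
By producing, the firm covers all variable cost plus £392 of fixed cost; shutting down would lose the full £432.

Profit = -£40 at Q = 7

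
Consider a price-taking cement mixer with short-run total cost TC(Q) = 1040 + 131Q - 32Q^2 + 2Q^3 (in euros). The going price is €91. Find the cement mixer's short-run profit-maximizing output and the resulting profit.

AVC = 131 - 32Q + 2Q^2 has its minimum €3 at Q = 8; price €91 clears that bar, so the firm operates.
With MC = 131 - 64Q + 6Q^2, P = MC on the upward-sloping part at Q* = 10.
TR = 91·10 = 910. TC = 1040 + 110 = 1150. Profit = 910 − 1150 = -€240.
That loss of €240 beats the €1040 the firm would lose by shutting down; producing recovers €800 of fixed cost.

Profit = -€240 at Q = 10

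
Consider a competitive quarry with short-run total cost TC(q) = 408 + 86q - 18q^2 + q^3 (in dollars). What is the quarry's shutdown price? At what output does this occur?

$5 per unit, at q = 9

Short-run supply begins at min AVC. From VC = 86q - 18q^2 + q^3, AVC = 86 - 18q + q^2.
dAVC/dq = -18 + 2q = 0 gives q = 9. min AVC = 86 - 18·9 + 9^2 = 5.
The firm shuts down for any P below $5.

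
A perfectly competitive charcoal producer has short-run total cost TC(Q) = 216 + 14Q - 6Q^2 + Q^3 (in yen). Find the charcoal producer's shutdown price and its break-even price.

Shutdown price = ¥5; break-even price = ¥50

AVC = 14 - 6Q + Q^2; minimized at Q = 3, giving min AVC = ¥5. That is the shutdown price.
ATC = 216/Q + 14 - 6Q + Q^2. Setting dATC/dQ = −216/Q^2 − 6 + 2Q = 0 gives Q = 6 (since 2·6^3 − 6·6^2 = 216).
min ATC = 216/6 + 14 − 6·6 + 6^2 = ¥50. That is the break-even price.
For ¥5 ≤ P < ¥50 the firm produces at a loss; below ¥5 it shuts down.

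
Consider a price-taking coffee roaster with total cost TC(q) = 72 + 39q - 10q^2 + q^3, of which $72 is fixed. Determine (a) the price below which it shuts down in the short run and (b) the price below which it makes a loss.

Shutdown price = $14; break-even price = $27

AVC = 39 - 10q + q^2; minimized at q = 5, giving min AVC = $14. That is the shutdown price.
ATC = 72/q + 39 - 10q + q^2. Setting dATC/dq = −72/q^2 − 10 + 2q = 0 gives q = 6 (since 2·6^3 − 10·6^2 = 72).
min ATC = 72/6 + 39 − 10·6 + 6^2 = $27. That is the break-even price.
For $14 ≤ P < $27 the firm produces at a loss; below $14 it shuts down.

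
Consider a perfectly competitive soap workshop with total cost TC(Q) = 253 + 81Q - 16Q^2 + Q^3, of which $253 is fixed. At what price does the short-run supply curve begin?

The shutdown price is the minimum of AVC. VC = 81Q - 16Q^2 + Q^3, so AVC = 81 - 16Q + Q^2.
At the minimum of AVC, MC = AVC. MC = 81 - 32Q + 3Q^2; setting MC = AVC gives 2Q^2 - 16Q = 0, so Q = 8. min AVC = 17.
The firm shuts down for any P below $17.

$17 per unit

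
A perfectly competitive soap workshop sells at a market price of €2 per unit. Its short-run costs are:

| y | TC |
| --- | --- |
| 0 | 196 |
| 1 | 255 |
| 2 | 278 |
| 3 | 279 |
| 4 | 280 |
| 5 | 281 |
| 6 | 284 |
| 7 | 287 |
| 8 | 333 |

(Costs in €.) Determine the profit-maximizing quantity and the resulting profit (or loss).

Profit at each row (π = 2y − TC): y=0: -196; y=1: -253; y=2: -274; y=3: -273; y=4: -272; y=5: -271; y=6: -272; y=7: -273; y=8: -317.
Profit is highest at y = 0. Equivalently, the lowest AVC in the table is 91/7 ≈ €13 at y = 7, and P = €2 falls below it — price never covers variable cost, so the firm shuts down and loses only its fixed cost.

y = 0 (shut down); profit = -€196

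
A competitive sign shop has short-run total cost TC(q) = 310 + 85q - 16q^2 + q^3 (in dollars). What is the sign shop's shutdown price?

$21 per unit

The firm shuts down when price falls below the minimum of average variable cost. AVC = VC/q = 85 - 16q + q^2.
dAVC/dq = -16 + 2q = 0 gives q = 8. min AVC = 85 - 16·8 + 8^2 = 21.
For P < $21 the firm produces nothing.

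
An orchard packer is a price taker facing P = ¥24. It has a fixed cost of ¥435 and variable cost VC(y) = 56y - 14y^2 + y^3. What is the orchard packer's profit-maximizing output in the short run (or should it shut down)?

Produce at y = 8

Strip out fixed cost: VC = 56y - 14y^2 + y^3. Then AVC = 56 - 14y + y^2 and MC = 56 - 28y + 3y^2.
AVC hits its minimum where MC = AVC, at y = 7, giving min AVC = 56 - 14·7 + 7^2 = ¥7.
P = ¥24 exceeds min AVC = ¥7, so the firm stays open.
P = MC gives 32 - 28y + 3y^2 = 0, with roots 4/3 and 8. Take the larger (rising MC): y* = 8.
Check: AVC at y = 8 is ¥8 ≤ P, so revenue covers variable cost.
Profit = P·y − TC = 24·8 − 499 = -¥307, a loss, but smaller than the ¥435 fixed cost the firm would lose by shutting down.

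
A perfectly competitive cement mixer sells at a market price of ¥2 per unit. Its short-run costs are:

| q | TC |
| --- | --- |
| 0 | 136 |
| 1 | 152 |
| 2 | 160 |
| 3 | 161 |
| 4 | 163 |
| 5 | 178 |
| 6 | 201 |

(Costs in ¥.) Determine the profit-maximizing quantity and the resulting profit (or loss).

Tabulate TR − TC: q=0: -136; q=1: -150; q=2: -156; q=3: -155; q=4: -155; q=5: -168; q=6: -189.
Profit is highest at q = 0. Equivalently, the lowest AVC in the table is 27/4 ≈ ¥6.75 at q = 4, and P = ¥2 falls below it — price never covers variable cost, so the firm shuts down and loses only its fixed cost.

q = 0 (shut down); profit = -¥136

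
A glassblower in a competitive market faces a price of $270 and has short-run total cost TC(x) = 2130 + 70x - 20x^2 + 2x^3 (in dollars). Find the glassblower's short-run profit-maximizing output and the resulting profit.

AVC = 70 - 20x + 2x^2 has its minimum $20 at x = 5; price $270 clears that bar, so the firm operates.
With MC = 70 - 40x + 6x^2, P = MC on the upward-sloping part at x* = 10.
TR = 270·10 = 2700. TC = 2130 + 700 = 2830. Profit = 2700 − 2830 = -$130.
By producing, the firm covers all variable cost plus $2000 of fixed cost; shutting down would lose the full $2130.

Profit = -$130 at x = 10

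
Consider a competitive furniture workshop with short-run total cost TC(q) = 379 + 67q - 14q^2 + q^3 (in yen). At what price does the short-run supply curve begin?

The shutdown price is the minimum of AVC. VC = 67q - 14q^2 + q^3, so AVC = 67 - 14q + q^2.
dAVC/dq = -14 + 2q = 0 gives q = 7. min AVC = 67 - 14·7 + 7^2 = 18.
For P < ¥18 the firm produces nothing.

¥18 per unit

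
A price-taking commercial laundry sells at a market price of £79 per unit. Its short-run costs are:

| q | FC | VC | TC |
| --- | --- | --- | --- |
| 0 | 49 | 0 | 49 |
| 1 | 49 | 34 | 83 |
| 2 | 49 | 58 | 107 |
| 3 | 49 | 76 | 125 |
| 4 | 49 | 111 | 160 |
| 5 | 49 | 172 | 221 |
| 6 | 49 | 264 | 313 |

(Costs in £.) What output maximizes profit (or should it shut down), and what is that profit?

q = 5; profit = £174

Profit at each row (π = 79q − TC): q=0: -49; q=1: -4; q=2: 51; q=3: 112; q=4: 156; q=5: 174; q=6: 161.
Profit is maximized at q = 5. AVC there is 172/5 = £34.40 ≤ P, so producing beats shutting down (which would give -£49).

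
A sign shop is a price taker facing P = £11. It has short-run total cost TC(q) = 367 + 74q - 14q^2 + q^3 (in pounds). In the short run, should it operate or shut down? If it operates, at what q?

Shut down

Variable cost is VC = 74q - 14q^2 + q^3, so AVC = VC/q = 74 - 14q + q^2 and MC = dTC/dq = 74 - 28q + 3q^2.
AVC hits its minimum where MC = AVC, at q = 7, giving min AVC = 74 - 14·7 + 7^2 = £25.
Since P = £11 < min AVC = £25, price fails to cover variable cost at any output.
The firm minimizes its loss by shutting down and losing only its fixed cost of £367.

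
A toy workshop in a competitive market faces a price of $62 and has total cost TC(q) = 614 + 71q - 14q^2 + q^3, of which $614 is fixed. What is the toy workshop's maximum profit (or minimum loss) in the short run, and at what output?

Profit = -$290 at q = 9

AVC = 71 - 14q + q^2 has its minimum $22 at q = 7; price $62 clears that bar, so the firm operates.
MC = 71 - 28q + 3q^2. Setting P = MC and taking the root on the rising branch gives q* = 9.
TR = 62·9 = 558. TC = 614 + 234 = 848. Profit = 558 − 848 = -$290.
That loss of $290 beats the $614 the firm would lose by shutting down; producing recovers $324 of fixed cost.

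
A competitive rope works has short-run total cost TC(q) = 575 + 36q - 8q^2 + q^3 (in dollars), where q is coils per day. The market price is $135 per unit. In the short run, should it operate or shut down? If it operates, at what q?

Produce at q = 9

From TC, MC = TC'(q) = 36 - 16q + 3q^2 and AVC = VC/q = 36 - 8q + q^2.
AVC is minimized where dAVC/dq = -8 + 2q = 0, at q = 4; min AVC = 36 - 8·4 + 4^2 = $20.
Since P = $135 ≥ min AVC = $20, price covers variable cost and the firm should produce.
P = MC gives -99 - 16q + 3q^2 = 0, with roots -11/3 and 9. Take the larger (rising MC): q* = 9.
Check: AVC at q = 9 is $45 ≤ P, so revenue covers variable cost.
Profit = P·q − TC = 135·9 − 980 = $235.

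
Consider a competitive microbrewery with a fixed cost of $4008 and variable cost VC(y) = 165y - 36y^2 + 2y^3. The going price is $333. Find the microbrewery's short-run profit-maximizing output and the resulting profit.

Profit = -$88 at y = 14

AVC = 165 - 36y + 2y^2; min AVC = $3 at y = 9. Since P = $333 ≥ min AVC, the firm produces.
MC = 165 - 72y + 6y^2. Setting P = MC and taking the root on the rising branch gives y* = 14.
TR = 333·14 = 4662. TC = 4008 + 742 = 4750. Profit = 4662 − 4750 = -$88.
By producing, the firm covers all variable cost plus $3920 of fixed cost; shutting down would lose the full $4008.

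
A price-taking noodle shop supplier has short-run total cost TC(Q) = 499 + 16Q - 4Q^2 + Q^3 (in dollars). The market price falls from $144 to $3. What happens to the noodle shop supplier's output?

Output falls from 8 to 0 (the firm shuts down)

AVC = 16 - 4Q + Q^2, minimized at Q = 2 where min AVC = $12. MC = 16 - 8Q + 3Q^2.
At P = $144 ≥ min AVC, set P = MC on the rising branch: Q = 8.
At P = $3 < min AVC = $12, price no longer covers variable cost at any output, so the firm shuts down: Q = 0.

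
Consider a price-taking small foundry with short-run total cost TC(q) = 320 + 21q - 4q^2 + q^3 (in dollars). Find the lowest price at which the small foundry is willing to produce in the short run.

$17 per unit

Short-run supply begins at min AVC. From VC = 21q - 4q^2 + q^3, AVC = 21 - 4q + q^2.
dAVC/dq = -4 + 2q = 0 gives q = 2. min AVC = 21 - 4·2 + 2^2 = 17.
For P < $17 the firm produces nothing.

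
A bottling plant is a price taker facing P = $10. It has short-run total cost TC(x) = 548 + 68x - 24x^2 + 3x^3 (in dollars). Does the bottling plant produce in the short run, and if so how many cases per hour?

Shut down

Strip out fixed cost: VC = 68x - 24x^2 + 3x^3. Then AVC = 68 - 24x + 3x^2 and MC = 68 - 48x + 9x^2.
AVC hits its minimum where MC = AVC, at x = 4, giving min AVC = 68 - 24·4 + 3·4^2 = $20.
P = $10 lies below min AVC = $20; no output level covers variable cost.
The firm minimizes its loss by shutting down and losing only its fixed cost of $548.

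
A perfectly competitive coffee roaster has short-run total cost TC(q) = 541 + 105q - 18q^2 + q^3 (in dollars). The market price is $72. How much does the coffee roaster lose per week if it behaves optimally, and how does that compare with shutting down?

Profit = -$57 at q = 11

AVC = 105 - 18q + q^2 has its minimum $24 at q = 9; price $72 clears that bar, so the firm operates.
MC = 105 - 36q + 3q^2. Setting P = MC and taking the root on the rising branch gives q* = 11.
TR = 72·11 = 792. TC = 541 + 308 = 849. Profit = 792 − 849 = -$57.
Shutting down would mean losing the fixed cost of $541, so operating at a loss of $57 is better by $484.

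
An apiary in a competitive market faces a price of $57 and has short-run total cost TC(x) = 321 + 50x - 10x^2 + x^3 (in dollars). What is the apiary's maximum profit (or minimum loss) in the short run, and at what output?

Profit = -$125 at x = 7

AVC = 50 - 10x + x^2 has its minimum $25 at x = 5; price $57 clears that bar, so the firm operates.
With MC = 50 - 20x + 3x^2, P = MC on the upward-sloping part at x* = 7.
TR = 57·7 = 399. TC = 321 + 203 = 524. Profit = 399 − 524 = -$125.
By producing, the firm covers all variable cost plus $196 of fixed cost; shutting down would lose the full $321.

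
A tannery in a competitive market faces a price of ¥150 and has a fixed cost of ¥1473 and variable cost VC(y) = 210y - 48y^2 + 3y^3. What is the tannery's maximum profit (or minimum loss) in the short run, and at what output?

AVC = 210 - 48y + 3y^2; min AVC = ¥18 at y = 8. Since P = ¥150 ≥ min AVC, the firm produces.
With MC = 210 - 96y + 9y^2, P = MC on the upward-sloping part at y* = 10.
TR = 150·10 = 1500. TC = 1473 + 300 = 1773. Profit = 1500 − 1773 = -¥273.
That loss of ¥273 beats the ¥1473 the firm would lose by shutting down; producing recovers ¥1200 of fixed cost.

Profit = -¥273 at y = 10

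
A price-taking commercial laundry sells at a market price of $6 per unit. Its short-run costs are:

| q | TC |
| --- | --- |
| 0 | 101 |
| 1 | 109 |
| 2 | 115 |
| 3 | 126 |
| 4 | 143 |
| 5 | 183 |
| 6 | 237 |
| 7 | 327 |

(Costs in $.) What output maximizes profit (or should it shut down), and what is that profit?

Tabulate TR − TC: q=0: -101; q=1: -103; q=2: -103; q=3: -108; q=4: -119; q=5: -153; q=6: -201; q=7: -285.
Profit is highest at q = 0. Equivalently, the lowest AVC in the table is 14/2 ≈ $7 at q = 2, and P = $6 falls below it — price never covers variable cost, so the firm shuts down and loses only its fixed cost.

q = 0 (shut down); profit = -$101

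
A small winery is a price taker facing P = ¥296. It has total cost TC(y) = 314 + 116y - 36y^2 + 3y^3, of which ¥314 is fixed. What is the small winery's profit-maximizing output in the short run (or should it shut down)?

From TC, MC = TC'(y) = 116 - 72y + 9y^2 and AVC = VC/y = 116 - 36y + 3y^2.
AVC hits its minimum where MC = AVC, at y = 6, giving min AVC = 116 - 36·6 + 3·6^2 = ¥8.
Because ¥296 ≥ ¥8, revenue can cover variable cost; the firm operates.
Solving P = MC: -180 - 72y + 9y^2 = 0 ⇒ y = -2 or 10. On the upward-sloping branch, y* = 10.
Check: AVC at y = 10 is ¥56 ≤ P, so revenue covers variable cost.
Profit = P·y − TC = 296·10 − 874 = ¥2086.

Produce at y = 10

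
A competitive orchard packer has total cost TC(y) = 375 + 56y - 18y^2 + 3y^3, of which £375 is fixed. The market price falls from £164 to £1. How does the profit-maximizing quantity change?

Output falls from 6 to 0 (the firm shuts down)

MC = 56 - 36y + 9y^2; the shutdown threshold is min AVC = £29 (at y = 3).
At P = £164 ≥ min AVC, set P = MC on the rising branch: y = 6.
At P = £1 < min AVC = £29, price no longer covers variable cost at any output, so the firm shuts down: y = 0.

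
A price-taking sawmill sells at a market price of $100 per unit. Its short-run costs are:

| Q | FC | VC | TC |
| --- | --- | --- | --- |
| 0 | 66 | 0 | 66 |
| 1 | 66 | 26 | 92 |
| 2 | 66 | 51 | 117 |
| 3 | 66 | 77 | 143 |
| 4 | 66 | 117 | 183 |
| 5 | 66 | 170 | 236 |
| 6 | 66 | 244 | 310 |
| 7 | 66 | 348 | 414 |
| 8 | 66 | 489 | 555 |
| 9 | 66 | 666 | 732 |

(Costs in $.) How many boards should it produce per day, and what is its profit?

Profit at each row (π = 100Q − TC): Q=0: -66; Q=1: 8; Q=2: 83; Q=3: 157; Q=4: 217; Q=5: 264; Q=6: 290; Q=7: 286; Q=8: 245; Q=9: 168.
Profit is maximized at Q = 6. AVC there is 244/6 = $40.67 ≤ P, so producing beats shutting down (which would give -$66).

Q = 6; profit = $290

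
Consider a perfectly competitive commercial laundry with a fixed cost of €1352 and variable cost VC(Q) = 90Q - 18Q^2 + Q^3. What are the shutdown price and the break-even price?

AVC = 90 - 18Q + Q^2; minimized at Q = 9, giving min AVC = €9. That is the shutdown price.
ATC = 1352/Q + 90 - 18Q + Q^2. Setting dATC/dQ = −1352/Q^2 − 18 + 2Q = 0 gives Q = 13 (since 2·13^3 − 18·13^2 = 1352).
min ATC = 1352/13 + 90 − 18·13 + 13^2 = €129. That is the break-even price.
Between these two prices the firm operates at a loss; above €129 it earns a profit.

Shutdown price = €9; break-even price = €129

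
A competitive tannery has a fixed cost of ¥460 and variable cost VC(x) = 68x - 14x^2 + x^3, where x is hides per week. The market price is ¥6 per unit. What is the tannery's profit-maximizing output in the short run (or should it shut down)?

Strip out fixed cost: VC = 68x - 14x^2 + x^3. Then AVC = 68 - 14x + x^2 and MC = 68 - 28x + 3x^2.
The AVC parabola has its vertex at x = 14/2 = 7, where AVC = 68 - 14·7 + 7^2 = ¥19.
With P < min AVC (¥6 < ¥19), every unit sold adds to the loss.
The firm minimizes its loss by shutting down and losing only its fixed cost of ¥460.

Shut down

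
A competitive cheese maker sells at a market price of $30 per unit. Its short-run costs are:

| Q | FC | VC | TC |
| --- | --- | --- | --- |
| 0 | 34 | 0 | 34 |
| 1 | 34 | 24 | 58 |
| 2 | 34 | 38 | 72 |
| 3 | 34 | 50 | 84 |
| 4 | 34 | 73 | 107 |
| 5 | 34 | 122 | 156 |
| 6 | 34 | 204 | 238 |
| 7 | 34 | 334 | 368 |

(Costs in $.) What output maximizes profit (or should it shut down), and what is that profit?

Q = 4; profit = $13

Tabulate TR − TC: Q=0: -34; Q=1: -28; Q=2: -12; Q=3: 6; Q=4: 13; Q=5: -6; Q=6: -58; Q=7: -158.
Profit is maximized at Q = 4. AVC there is 73/4 = $18.25 ≤ P, so producing beats shutting down (which would give -$34).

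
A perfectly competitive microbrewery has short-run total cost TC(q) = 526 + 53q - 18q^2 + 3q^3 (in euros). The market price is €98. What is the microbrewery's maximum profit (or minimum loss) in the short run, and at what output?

Profit = -€226 at q = 5

AVC = 53 - 18q + 3q^2 has its minimum €26 at q = 3; price €98 clears that bar, so the firm operates.
MC = 53 - 36q + 9q^2. Setting P = MC and taking the root on the rising branch gives q* = 5.
TR = 98·5 = 490. TC = 526 + 190 = 716. Profit = 490 − 716 = -€226.
By producing, the firm covers all variable cost plus €300 of fixed cost; shutting down would lose the full €526.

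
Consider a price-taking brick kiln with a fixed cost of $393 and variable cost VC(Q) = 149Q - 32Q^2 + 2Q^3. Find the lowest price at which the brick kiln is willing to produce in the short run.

The firm shuts down when price falls below the minimum of average variable cost. AVC = VC/Q = 149 - 32Q + 2Q^2.
At the minimum of AVC, MC = AVC. MC = 149 - 64Q + 6Q^2; setting MC = AVC gives 4Q^2 - 32Q = 0, so Q = 8. min AVC = 21.
The firm shuts down for any P below $21.

$21 per unit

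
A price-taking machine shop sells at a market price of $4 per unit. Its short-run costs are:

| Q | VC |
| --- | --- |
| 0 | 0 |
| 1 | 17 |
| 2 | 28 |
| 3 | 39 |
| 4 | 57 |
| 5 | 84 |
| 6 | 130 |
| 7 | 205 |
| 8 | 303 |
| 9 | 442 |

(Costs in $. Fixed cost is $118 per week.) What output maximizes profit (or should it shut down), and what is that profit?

Q = 0 (shut down); profit = -$118

Profit at each row (π = 4Q − TC): Q=0: -118; Q=1: -131; Q=2: -138; Q=3: -145; Q=4: -159; Q=5: -182; Q=6: -224; Q=7: -295; Q=8: -389; Q=9: -524.
Profit is highest at Q = 0. Equivalently, the lowest AVC in the table is 39/3 ≈ $13 at Q = 3, and P = $4 falls below it — price never covers variable cost, so the firm shuts down and loses only its fixed cost.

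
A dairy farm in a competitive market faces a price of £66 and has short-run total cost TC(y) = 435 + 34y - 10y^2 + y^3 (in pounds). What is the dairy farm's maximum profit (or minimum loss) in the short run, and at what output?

Profit = -£51 at y = 8

AVC = 34 - 10y + y^2; min AVC = £9 at y = 5. Since P = £66 ≥ min AVC, the firm produces.
With MC = 34 - 20y + 3y^2, P = MC on the upward-sloping part at y* = 8.
TR = 66·8 = 528. TC = 435 + 144 = 579. Profit = 528 − 579 = -£51.
Shutting down would mean losing the fixed cost of £435, so operating at a loss of £51 is better by £384.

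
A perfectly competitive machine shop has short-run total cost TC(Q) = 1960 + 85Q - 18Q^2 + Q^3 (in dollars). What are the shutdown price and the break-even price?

Shutdown price = min AVC. AVC = 85 - 18Q + Q^2, with vertex at Q = 9 and minimum $4.
ATC = 1960/Q + 85 - 18Q + Q^2. Setting dATC/dQ = −1960/Q^2 − 18 + 2Q = 0 gives Q = 14 (since 2·14^3 − 18·14^2 = 1960).
min ATC = 1960/14 + 85 − 18·14 + 14^2 = $169. That is the break-even price.
Between these two prices the firm operates at a loss; above $169 it earns a profit.

Shutdown price = $4; break-even price = $169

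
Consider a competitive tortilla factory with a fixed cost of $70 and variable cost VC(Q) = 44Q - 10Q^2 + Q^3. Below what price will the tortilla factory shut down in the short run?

The firm shuts down when price falls below the minimum of average variable cost. AVC = VC/Q = 44 - 10Q + Q^2.
At the minimum of AVC, MC = AVC. MC = 44 - 20Q + 3Q^2; setting MC = AVC gives 2Q^2 - 10Q = 0, so Q = 5. min AVC = 19.
For P < $19 the firm produces nothing.

$19 per unit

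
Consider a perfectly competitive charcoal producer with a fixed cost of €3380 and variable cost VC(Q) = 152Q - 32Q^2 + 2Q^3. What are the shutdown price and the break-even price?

Shutdown price = €24; break-even price = €334

Shutdown price = min AVC. AVC = 152 - 32Q + 2Q^2, with vertex at Q = 8 and minimum €24.
ATC = 3380/Q + 152 - 32Q + 2Q^2. Setting dATC/dQ = −3380/Q^2 − 32 + 4Q = 0 gives Q = 13 (since 4·13^3 − 32·13^2 = 3380).
min ATC = 3380/13 + 152 − 32·13 + 2·13^2 = €334. That is the break-even price.
For €24 ≤ P < €334 the firm produces at a loss; below €24 it shuts down.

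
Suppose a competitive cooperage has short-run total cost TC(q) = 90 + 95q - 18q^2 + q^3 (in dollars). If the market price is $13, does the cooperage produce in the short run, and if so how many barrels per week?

Shut down

From TC, MC = TC'(q) = 95 - 36q + 3q^2 and AVC = VC/q = 95 - 18q + q^2.
AVC hits its minimum where MC = AVC, at q = 9, giving min AVC = 95 - 18·9 + 9^2 = $14.
P = $13 lies below min AVC = $14; no output level covers variable cost.
The firm minimizes its loss by shutting down and losing only its fixed cost of $90.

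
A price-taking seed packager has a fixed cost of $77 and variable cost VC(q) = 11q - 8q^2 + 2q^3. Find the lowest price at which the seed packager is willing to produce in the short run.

$3 per unit

The firm shuts down when price falls below the minimum of average variable cost. AVC = VC/q = 11 - 8q + 2q^2.
dAVC/dq = -8 + 4q = 0 gives q = 2. min AVC = 11 - 8·2 + 2·2^2 = 3.
So the shutdown price is $3.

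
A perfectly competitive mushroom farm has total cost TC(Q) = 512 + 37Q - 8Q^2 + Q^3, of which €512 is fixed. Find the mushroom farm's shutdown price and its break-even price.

AVC = 37 - 8Q + Q^2; minimized at Q = 4, giving min AVC = €21. That is the shutdown price.
ATC = 512/Q + 37 - 8Q + Q^2. Setting dATC/dQ = −512/Q^2 − 8 + 2Q = 0 gives Q = 8 (since 2·8^3 − 8·8^2 = 512).
min ATC = 512/8 + 37 − 8·8 + 8^2 = €101. That is the break-even price.
Between these two prices the firm operates at a loss; above €101 it earns a profit.

Shutdown price = €21; break-even price = €101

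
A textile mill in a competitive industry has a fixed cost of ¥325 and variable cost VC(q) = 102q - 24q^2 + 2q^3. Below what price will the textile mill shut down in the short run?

¥30 per unit

The shutdown price is the minimum of AVC. VC = 102q - 24q^2 + 2q^3, so AVC = 102 - 24q + 2q^2.
dAVC/dq = -24 + 4q = 0 gives q = 6. min AVC = 102 - 24·6 + 2·6^2 = 30.
The firm shuts down for any P below ¥30.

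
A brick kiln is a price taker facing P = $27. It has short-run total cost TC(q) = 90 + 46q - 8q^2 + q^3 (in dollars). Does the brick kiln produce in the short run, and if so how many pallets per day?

Strip out fixed cost: VC = 46q - 8q^2 + q^3. Then AVC = 46 - 8q + q^2 and MC = 46 - 16q + 3q^2.
AVC is minimized where dAVC/dq = -8 + 2q = 0, at q = 4; min AVC = 46 - 8·4 + 4^2 = $30.
With P < min AVC ($27 < $30), every unit sold adds to the loss.
Best response: produce nothing and absorb the $90 fixed cost.

Shut down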